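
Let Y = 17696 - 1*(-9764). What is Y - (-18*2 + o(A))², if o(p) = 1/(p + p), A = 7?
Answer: 5129151/196 ≈ 26169.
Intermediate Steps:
o(p) = 1/(2*p)
Y = 27460 (Y = 17696 + 9764 = 27460)
Y - (-18*2 + o(A))² = 27460 - (-18*2 + (½)/7)² = 27460 - (-36 + (½)*(⅐))² = 27460 - (-36 + 1/14)² = 27460 - (-503/14)² = 27460 - 1*253009/196 = 27460 - 253009/196 = 5129151/196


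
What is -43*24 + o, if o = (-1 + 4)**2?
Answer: -1023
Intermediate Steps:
o = 9 (o = 3**2 = 9)
-43*24 + o = -43*24 + 9 = -1032 + 9 = -1023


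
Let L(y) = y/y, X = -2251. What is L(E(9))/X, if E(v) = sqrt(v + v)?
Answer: -1/2251 ≈ -0.00044425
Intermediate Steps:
E(v) = sqrt(2)*sqrt(v) (E(v) = sqrt(2*v) = sqrt(2)*sqrt(v))
L(y) = 1
L(E(9))/X = 1/(-2251) = 1*(-1/2251) = -1/2251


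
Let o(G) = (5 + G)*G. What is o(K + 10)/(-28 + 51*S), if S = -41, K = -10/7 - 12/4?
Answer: -222/7987 ≈ -0.027795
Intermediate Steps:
K = -31/7 (K = -10*1/7 - 12*1/4 = -10/7 - 3 = -31/7 ≈ -4.4286)
o(G) = G*(5 + G)
o(K + 10)/(-28 + 51*S) = ((-31/7 + 10)*(5 + (-31/7 + 10)))/(-28 + 51*(-41)) = (39*(5 + 39/7)/7)/(-28 - 2091) = ((39/7)*(74/7))/(-2119) = (2886/49)*(-1/2119) = -222/7987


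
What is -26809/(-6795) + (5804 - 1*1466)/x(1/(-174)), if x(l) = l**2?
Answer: 892436898769/6795 ≈ 1.3134e+8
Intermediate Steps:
-26809/(-6795) + (5804 - 1*1466)/x(1/(-174)) = -26809/(-6795) + (5804 - 1*1466)/((1/(-174))**2) = -26809*(-1/6795) + (5804 - 1466)/((-1/174)**2) = 26809/6795 + 4338/(1/30276) = 26809/6795 + 4338*30276 = 26809/6795 + 131337288 = 892436898769/6795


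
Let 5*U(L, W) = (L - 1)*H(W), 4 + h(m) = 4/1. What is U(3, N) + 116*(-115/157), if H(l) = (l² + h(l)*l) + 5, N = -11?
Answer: -27136/785 ≈ -34.568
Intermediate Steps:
h(m) = 0 (h(m) = -4 + 4/1 = -4 + 4*1 = -4 + 4 = 0)
H(l) = 5 + l² (H(l) = (l² + 0*l) + 5 = (l² + 0) + 5 = l² + 5 = 5 + l²)
U(L, W) = (-1 + L)*(5 + W²)/5 (U(L, W) = ((L - 1)*(5 + W²))/5 = ((-1 + L)*(5 + W²))/5 = (-1 + L)*(5 + W²)/5)
U(3, N) + 116*(-115/157) = (-1 + 3)*(5 + (-11)²)/5 + 116*(-115/157) = (⅕)*2*(5 + 121) + 116*(-115*1/157) = (⅕)*2*126 + 116*(-115/157) = 252/5 - 13340/157 = -27136/785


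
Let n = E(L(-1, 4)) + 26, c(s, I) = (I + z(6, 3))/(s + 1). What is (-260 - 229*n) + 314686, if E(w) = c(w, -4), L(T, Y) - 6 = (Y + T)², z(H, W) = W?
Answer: 4935781/16 ≈ 3.0849e+5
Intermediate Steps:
L(T, Y) = 6 + (T + Y)² (L(T, Y) = 6 + (Y + T)² = 6 + (T + Y)²)
c(s, I) = (3 + I)/(1 + s) (c(s, I) = (I + 3)/(s + 1) = (3 + I)/(1 + s))
E(w) = -1/(1 + w) (E(w) = (3 - 4)/(1 + w) = -1/(1 + w))
n = 415/16 (n = -1/(1 + (6 + (-1 + 4)²)) + 26 = -1/(1 + (6 + 3²)) + 26 = -1/(1 + (6 + 9)) + 26 = -1/(1 + 15) + 26 = -1/16 + 26 = 415/16 ≈ 25.938)
(-260 - 229*n) + 314686 = (-260 - 229*415/16) + 314686 = (-260 - 95035/16) + 314686 = -99195/16 + 314686 = 4935781/16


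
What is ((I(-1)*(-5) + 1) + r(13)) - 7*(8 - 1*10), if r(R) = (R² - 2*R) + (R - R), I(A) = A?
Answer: 163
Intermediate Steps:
r(R) = R² - 2*R (r(R) = (R² - 2*R) + 0 = R² - 2*R)
((I(-1)*(-5) + 1) + r(13)) - 7*(8 - 1*10) = ((-1*(-5) + 1) + 13*(-2 + 13)) - 7*(8 - 1*10) = ((5 + 1) + 13*11) - 7*(8 - 10) = (6 + 143) - 7*(-2) = 149 + 14 = 163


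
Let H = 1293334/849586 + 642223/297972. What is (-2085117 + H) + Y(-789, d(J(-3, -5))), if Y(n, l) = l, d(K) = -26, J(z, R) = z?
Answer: -8513853877490215/4083110316 ≈ -2.0851e+6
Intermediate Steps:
H = 15016144973/4083110316 (H = 1293334*(1/849586) + 642223*(1/297972) = 646667/424793 + 642223/297972 = 15016144973/4083110316 ≈ 3.6776)
(-2085117 + H) + Y(-789, d(J(-3, -5))) = (-2085117 + 15016144973/4083110316) - 26 = -8513747716621999/4083110316 - 26 = -8513853877490215/4083110316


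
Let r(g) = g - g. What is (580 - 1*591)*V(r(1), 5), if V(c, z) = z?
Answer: -55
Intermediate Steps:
r(g) = 0
(580 - 1*591)*V(r(1), 5) = (580 - 1*591)*5 = (580 - 591)*5 = -11*5 = -55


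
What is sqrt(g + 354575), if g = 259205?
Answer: 2*sqrt(153445) ≈ 783.44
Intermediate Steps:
sqrt(g + 354575) = sqrt(259205 + 354575) = sqrt(613780) = 2*sqrt(153445)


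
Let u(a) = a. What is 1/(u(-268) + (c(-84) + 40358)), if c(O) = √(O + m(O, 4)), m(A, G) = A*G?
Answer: 4009/160720852 - I*√105/803604260 ≈ 2.4944e-5 - 1.2751e-8*I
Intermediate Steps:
c(O) = √5*√O (c(O) = √(O + O*4) = √(O + 4*O) = √(5*O) = √5*√O)
1/(u(-268) + (c(-84) + 40358)) = 1/(-268 + (√5*√(-84) + 40358)) = 1/(-268 + (√5*(2*I*√21) + 40358)) = 1/(-268 + (2*I*√105 + 40358)) = 1/(-268 + (40358 + 2*I*√105)) = 1/(40090 + 2*I*√105)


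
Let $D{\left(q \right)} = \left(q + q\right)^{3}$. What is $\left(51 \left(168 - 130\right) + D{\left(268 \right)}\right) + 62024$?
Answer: $154054618$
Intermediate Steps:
$D{\left(q \right)} = 8 q^{3}$ ($D{\left(q \right)} = \left(2 q\right)^{3} = 8 q^{3}$)
$\left(51 \left(168 - 130\right) + D{\left(268 \right)}\right) + 62024 = \left(51 \left(168 - 130\right) + 8 \cdot 268^{3}\right) + 62024 = \left(51 \cdot 38 + 8 \cdot 19248832\right) + 62024 = \left(1938 + 153990656\right) + 62024 = 153992594 + 62024 = 154054618$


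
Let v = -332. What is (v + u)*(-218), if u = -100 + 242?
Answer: 41420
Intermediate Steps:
u = 142
(v + u)*(-218) = (-332 + 142)*(-218) = -190*(-218) = 41420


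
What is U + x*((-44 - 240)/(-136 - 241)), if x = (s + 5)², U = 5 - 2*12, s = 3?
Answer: 11013/377 ≈ 29.212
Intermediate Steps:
U = -19 (U = 5 - 24 = -19)
x = 64 (x = (3 + 5)² = 8² = 64)
U + x*((-44 - 240)/(-136 - 241)) = -19 + 64*((-44 - 240)/(-136 - 241)) = -19 + 64*(-284/(-377)) = -19 + 64*(-284*(-1/377)) = -19 + 64*(284/377) = -19 + 18176/377 = 11013/377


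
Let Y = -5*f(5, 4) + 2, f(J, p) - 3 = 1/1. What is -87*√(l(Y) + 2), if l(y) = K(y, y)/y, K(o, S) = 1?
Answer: -29*√70/2 ≈ -121.32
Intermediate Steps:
f(J, p) = 4 (f(J, p) = 3 + 1/1 = 3 + 1 = 4)
Y = -18 (Y = -5*4 + 2 = -20 + 2 = -18)
l(y) = 1/y
-87*√(l(Y) + 2) = -87*√(1/(-18) + 2) = -87*√(-1/18 + 2) = -87*√(35/18) = -87*√70/6 = -29*√70/2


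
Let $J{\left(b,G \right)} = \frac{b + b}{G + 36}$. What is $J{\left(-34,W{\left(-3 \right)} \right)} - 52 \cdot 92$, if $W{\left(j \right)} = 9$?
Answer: $- \frac{215348}{45} \approx -4785.5$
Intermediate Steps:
$J{\left(b,G \right)} = \frac{2 b}{36 + G}$
$J{\left(-34,W{\left(-3 \right)} \right)} - 52 \cdot 92 = 2 \left(-34\right) \frac{1}{36 + 9} - 52 \cdot 92 = 2 \left(-34\right) \frac{1}{45} - 4784 = - \frac{68}{45} - 4784 = - \frac{215348}{45}$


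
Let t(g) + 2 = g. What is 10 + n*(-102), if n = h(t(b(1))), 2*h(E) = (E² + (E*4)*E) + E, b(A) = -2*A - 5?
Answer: -20186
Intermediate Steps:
b(A) = -5 - 2*A
t(g) = -2 + g
h(E) = E/2 + 5*E²/2 (h(E) = ((E² + (E*4)*E) + E)/2 = ((E² + (4*E)*E) + E)/2 = ((E² + 4*E²) + E)/2 = (5*E² + E)/2 = (E + 5*E²)/2 = E/2 + 5*E²/2)
n = 198 (n = (-2 + (-5 - 2*1))*(1 + 5*(-2 + (-5 - 2*1)))/2 = (-2 + (-5 - 2))*(1 + 5*(-2 + (-5 - 2)))/2 = (-2 - 7)*(1 + 5*(-2 - 7))/2 = (½)*(-9)*(1 + 5*(-9)) = (½)*(-9)*(1 - 45) = (½)*(-9)*(-44) = 198)
10 + n*(-102) = 10 + 198*(-102) = 10 - 20196 = -20186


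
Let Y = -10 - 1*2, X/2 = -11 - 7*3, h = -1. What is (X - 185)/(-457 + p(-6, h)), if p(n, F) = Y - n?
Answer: 249/463 ≈ 0.53780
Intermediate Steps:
X = -64 (X = 2*(-11 - 7*3) = 2*(-11 - 21) = 2*(-32) = -64)
Y = -12 (Y = -10 - 2 = -12)
p(n, F) = -12 - n
(X - 185)/(-457 + p(-6, h)) = (-64 - 185)/(-457 + (-12 - 1*(-6))) = -249/(-457 + (-12 + 6)) = -249/(-457 - 6) = -249/(-463) = -249*(-1/463) = 249/463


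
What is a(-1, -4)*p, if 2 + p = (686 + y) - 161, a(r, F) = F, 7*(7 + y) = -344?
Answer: -13072/7 ≈ -1867.4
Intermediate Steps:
y = -393/7 (y = -7 + (1/7)*(-344) = -7 - 344/7 = -393/7 ≈ -56.143)
p = 3268/7 (p = -2 + ((686 - 393/7) - 161) = -2 + (4409/7 - 161) = -2 + 3282/7 = 3268/7 ≈ 466.86)
a(-1, -4)*p = -4*3268/7 = -13072/7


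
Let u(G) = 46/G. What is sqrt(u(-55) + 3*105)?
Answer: sqrt(950345)/55 ≈ 17.725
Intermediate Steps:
sqrt(u(-55) + 3*105) = sqrt(46/(-55) + 3*105) = sqrt(46*(-1/55) + 315) = sqrt(-46/55 + 315) = sqrt(17279/55) = sqrt(950345)/55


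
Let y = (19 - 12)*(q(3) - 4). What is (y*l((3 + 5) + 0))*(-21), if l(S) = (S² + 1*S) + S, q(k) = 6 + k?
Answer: -58800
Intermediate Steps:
l(S) = S² + 2*S (l(S) = (S² + S) + S = (S + S²) + S = S² + 2*S)
y = 35 (y = (19 - 12)*((6 + 3) - 4) = 7*(9 - 4) = 7*5 = 35)
(y*l((3 + 5) + 0))*(-21) = (35*(((3 + 5) + 0)*(2 + ((3 + 5) + 0))))*(-21) = (35*((8 + 0)*(2 + (8 + 0))))*(-21) = (35*(8*(2 + 8)))*(-21) = (35*(8*10))*(-21) = (35*80)*(-21) = 2800*(-21) = -58800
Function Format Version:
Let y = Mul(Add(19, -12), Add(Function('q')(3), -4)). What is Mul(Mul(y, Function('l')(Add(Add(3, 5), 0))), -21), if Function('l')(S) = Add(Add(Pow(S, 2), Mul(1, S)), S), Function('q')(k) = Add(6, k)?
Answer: -58800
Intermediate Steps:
Function('l')(S) = Add(Pow(S, 2), Mul(2, S)) (Function('l')(S) = Add(Add(Pow(S, 2), S), S) = Add(Add(S, Pow(S, 2)), S) = Add(Pow(S, 2), Mul(2, S)))
y = 35 (y = Mul(Add(19, -12), Add(Add(6, 3), -4)) = Mul(7, Add(9, -4)) = Mul(7, 5) = 35)
Mul(Mul(y, Function('l')(Add(Add(3, 5), 0))), -21) = Mul(Mul(35, Mul(Add(Add(3, 5), 0), Add(2, Add(Add(3, 5), 0)))), -21) = Mul(Mul(35, Mul(Add(8, 0), Add(2, Add(8, 0)))), -21) = Mul(Mul(35, Mul(8, Add(2, 8))), -21) = Mul(Mul(35, Mul(8, 10)), -21) = Mul(Mul(35, 80), -21) = Mul(2800, -21) = -58800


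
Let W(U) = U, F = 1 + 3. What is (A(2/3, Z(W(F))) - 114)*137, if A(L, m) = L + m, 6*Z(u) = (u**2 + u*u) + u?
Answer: -44114/3 ≈ -14705.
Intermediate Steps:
F = 4
Z(u) = u**2/3 + u/6 (Z(u) = ((u**2 + u*u) + u)/6 = ((u**2 + u**2) + u)/6 = (2*u**2 + u)/6 = (u + 2*u**2)/6 = u**2/3 + u/6)
(A(2/3, Z(W(F))) - 114)*137 = ((2/3 + (1/6)*4*(1 + 2*4)) - 114)*137 = ((2*(1/3) + (1/6)*4*(1 + 8)) - 114)*137 = ((2/3 + (1/6)*4*9) - 114)*137 = ((2/3 + 6) - 114)*137 = (20/3 - 114)*137 = -322/3*137 = -44114/3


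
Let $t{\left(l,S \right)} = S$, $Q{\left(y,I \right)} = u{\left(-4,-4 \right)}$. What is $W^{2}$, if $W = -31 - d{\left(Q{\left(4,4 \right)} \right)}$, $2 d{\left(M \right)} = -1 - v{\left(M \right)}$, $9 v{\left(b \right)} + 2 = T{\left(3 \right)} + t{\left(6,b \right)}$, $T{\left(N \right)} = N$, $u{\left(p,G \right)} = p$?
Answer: $\frac{8464}{9} \approx 940.44$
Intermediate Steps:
$Q{\left(y,I \right)} = -4$
$v{\left(b \right)} = \frac{1}{9} + \frac{b}{9}$ ($v{\left(b \right)} = - \frac{2}{9} + \frac{3 + b}{9} = - \frac{2}{9} + \left(\frac{1}{3} + \frac{b}{9}\right) = \frac{1}{9} + \frac{b}{9}$)
$d{\left(M \right)} = - \frac{5}{9} - \frac{M}{18}$ ($d{\left(M \right)} = \frac{-1 - \left(\frac{1}{9} + \frac{M}{9}\right)}{2} = \frac{- \frac{10}{9} - \frac{M}{9}}{2} = - \frac{5}{9} - \frac{M}{18}$)
$W = - \frac{92}{3}$ ($W = -31 - \left(- \frac{5}{9} - - \frac{2}{9}\right) = -31 - \left(- \frac{5}{9} + \frac{2}{9}\right) = -31 - - \frac{1}{3} = -31 + \frac{1}{3} = - \frac{92}{3} \approx -30.667$)
$W^{2} = \left(- \frac{92}{3}\right)^{2} = \frac{8464}{9}$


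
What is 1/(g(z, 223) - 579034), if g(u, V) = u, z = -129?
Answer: -1/579163 ≈ -1.7266e-6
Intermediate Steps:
1/(g(z, 223) - 579034) = 1/(-129 - 579034) = 1/(-579163) = -1/579163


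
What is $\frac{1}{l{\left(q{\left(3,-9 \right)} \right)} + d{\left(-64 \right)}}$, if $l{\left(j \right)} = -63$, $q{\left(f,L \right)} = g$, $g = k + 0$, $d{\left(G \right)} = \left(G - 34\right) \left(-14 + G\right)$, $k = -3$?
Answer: $\frac{1}{7581} \approx 0.00013191$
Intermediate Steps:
$d{\left(G \right)} = \left(-34 + G\right) \left(-14 + G\right)$
$g = -3$ ($g = -3 + 0 = -3$)
$q{\left(f,L \right)} = -3$
$\frac{1}{l{\left(q{\left(3,-9 \right)} \right)} + d{\left(-64 \right)}} = \frac{1}{-63 + \left(476 + \left(-64\right)^{2} - -3072\right)} = \frac{1}{-63 + \left(476 + 4096 + 3072\right)} = \frac{1}{-63 + 7644} = \frac{1}{7581}$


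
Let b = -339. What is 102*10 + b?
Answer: 681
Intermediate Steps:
102*10 + b = 102*10 - 339 = 1020 - 339 = 681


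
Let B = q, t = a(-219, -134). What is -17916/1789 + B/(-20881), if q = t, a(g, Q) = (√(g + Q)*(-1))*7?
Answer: -17916/1789 + I*√353/2983 ≈ -10.015 + 0.0062985*I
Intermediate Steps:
a(g, Q) = -7*√(Q + g) (a(g, Q) = (√(Q + g)*(-1))*7 = -√(Q + g)*7 = -7*√(Q + g))
t = -7*I*√353 (t = -7*√(-134 - 219) = -7*I*√353 ≈ -131.52*I)
q = -7*I*√353 ≈ -131.52*I
B = -7*I*√353 ≈ -131.52*I
-17916/1789 + B/(-20881) = -17916/1789 - 7*I*√353/(-20881) = -17916*1/1789 - 7*I*√353*(-1/20881) = -17916/1789 + I*√353/2983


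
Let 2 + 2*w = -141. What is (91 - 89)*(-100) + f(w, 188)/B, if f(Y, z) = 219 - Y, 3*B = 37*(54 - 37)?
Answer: -249857/1258 ≈ -198.61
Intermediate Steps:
w = -143/2 (w = -1 + (½)*(-141) = -1 - 141/2 = -143/2 ≈ -71.500)
B = 629/3 (B = (37*(54 - 37))/3 = (37*17)/3 = (⅓)*629 = 629/3 ≈ 209.67)
(91 - 89)*(-100) + f(w, 188)/B = (91 - 89)*(-100) + (219 - 1*(-143/2))/(629/3) = 2*(-100) + (219 + 143/2)*(3/629) = -200 + (581/2)*(3/629) = -200 + 1743/1258 = -249857/1258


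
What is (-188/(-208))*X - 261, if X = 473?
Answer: 8659/52 ≈ 166.52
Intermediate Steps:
(-188/(-208))*X - 261 = -188/(-208)*473 - 261 = -188*(-1/208)*473 - 261 = (47/52)*473 - 261 = 22231/52 - 261 = 8659/52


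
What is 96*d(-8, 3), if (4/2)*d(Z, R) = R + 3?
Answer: 288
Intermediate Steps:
d(Z, R) = 3/2 + R/2 (d(Z, R) = (R + 3)/2 = (3 + R)/2 = 3/2 + R/2)
96*d(-8, 3) = 96*(3/2 + (½)*3) = 96*(3/2 + 3/2) = 96*3 = 288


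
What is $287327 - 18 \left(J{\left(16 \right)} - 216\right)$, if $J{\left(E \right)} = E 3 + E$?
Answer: $290063$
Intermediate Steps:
$J{\left(E \right)} = 4 E$ ($J{\left(E \right)} = 3 E + E = 4 E$)
$287327 - 18 \left(J{\left(16 \right)} - 216\right) = 287327 - 18 \left(4 \cdot 16 - 216\right) = 287327 - 18 \left(64 - 216\right) = 287327 - -2736 = 287327 + 2736 = 290063$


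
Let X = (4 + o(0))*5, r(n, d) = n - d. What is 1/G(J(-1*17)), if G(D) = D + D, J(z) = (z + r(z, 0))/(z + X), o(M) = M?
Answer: -3/68 ≈ -0.044118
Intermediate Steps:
X = 20 (X = (4 + 0)*5 = 4*5 = 20)
J(z) = 2*z/(20 + z) (J(z) = (z + (z - 1*0))/(z + 20) = (z + (z + 0))/(20 + z) = (z + z)/(20 + z) = (2*z)/(20 + z) = 2*z/(20 + z))
G(D) = 2*D
1/G(J(-1*17)) = 1/(2*(2*(-1*17)/(20 - 1*17))) = 1/(2*(2*(-17)/(20 - 17))) = 1/(2*(2*(-17)/3)) = 1/(2*(2*(-17)*(⅓))) = 1/(2*(-34/3)) = 1/(-68/3) = -3/68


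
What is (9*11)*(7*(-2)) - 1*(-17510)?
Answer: 16124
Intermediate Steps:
(9*11)*(7*(-2)) - 1*(-17510) = 99*(-14) + 17510 = -1386 + 17510 = 16124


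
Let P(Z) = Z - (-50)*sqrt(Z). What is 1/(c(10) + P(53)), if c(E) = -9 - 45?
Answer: 1/132499 + 50*sqrt(53)/132499 ≈ 0.0027548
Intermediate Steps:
c(E) = -54
P(Z) = Z + 50*sqrt(Z)
1/(c(10) + P(53)) = 1/(-54 + (53 + 50*sqrt(53))) = 1/(-1 + 50*sqrt(53))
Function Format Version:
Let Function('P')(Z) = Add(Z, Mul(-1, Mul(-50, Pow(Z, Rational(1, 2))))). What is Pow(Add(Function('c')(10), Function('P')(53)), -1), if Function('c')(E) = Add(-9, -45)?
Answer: Add(Rational(1, 132499), Mul(Rational(50, 132499), Pow(53, Rational(1, 2)))) ≈ 0.0027548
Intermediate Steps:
Function('c')(E) = -54
Function('P')(Z) = Add(Z, Mul(50, Pow(Z, Rational(1, 2))))
Pow(Add(Function('c')(10), Function('P')(53)), -1) = Pow(Add(-54, Add(53, Mul(50, Pow(53, Rational(1, 2))))), -1) = Pow(Add(-1, Mul(50, Pow(53, Rational(1, 2)))), -1)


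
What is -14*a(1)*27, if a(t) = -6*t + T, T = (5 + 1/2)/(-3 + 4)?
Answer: 189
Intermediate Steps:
T = 11/2 (T = (5 + 1*(½))/1 = (5 + ½)*1 = (11/2)*1 = 11/2 ≈ 5.5000)
a(t) = 11/2 - 6*t (a(t) = -6*t + 11/2 = 11/2 - 6*t)
-14*a(1)*27 = -14*(11/2 - 6*1)*27 = -14*(11/2 - 6)*27 = -14*(-½)*27 = 7*27 = 189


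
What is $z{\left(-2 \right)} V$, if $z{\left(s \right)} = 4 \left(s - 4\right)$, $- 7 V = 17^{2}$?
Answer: $\frac{6936}{7} \approx 990.86$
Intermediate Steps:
$V = - \frac{289}{7}$ ($V = - \frac{17^{2}}{7} = \left(- \frac{1}{7}\right) 289 = - \frac{289}{7} \approx -41.286$)
$z{\left(s \right)} = -16 + 4 s$ ($z{\left(s \right)} = 4 \left(-4 + s\right) = -16 + 4 s$)
$z{\left(-2 \right)} V = \left(-16 + 4 \left(-2\right)\right) \left(- \frac{289}{7}\right) = \left(-16 - 8\right) \left(- \frac{289}{7}\right) = \left(-24\right) \left(- \frac{289}{7}\right) = \frac{6936}{7}$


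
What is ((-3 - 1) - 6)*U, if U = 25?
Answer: -250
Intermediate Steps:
((-3 - 1) - 6)*U = ((-3 - 1) - 6)*25 = (-4 - 6)*25 = -10*25 = -250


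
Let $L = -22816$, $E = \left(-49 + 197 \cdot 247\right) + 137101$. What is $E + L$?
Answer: $162895$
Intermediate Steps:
$E = 185711$ ($E = \left(-49 + 48659\right) + 137101 = 48610 + 137101 = 185711$)
$E + L = 185711 - 22816 = 162895$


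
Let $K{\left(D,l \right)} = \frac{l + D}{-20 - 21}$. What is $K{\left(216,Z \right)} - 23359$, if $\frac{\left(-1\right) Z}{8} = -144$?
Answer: $- \frac{959087}{41} \approx -23392.0$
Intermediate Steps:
$Z = 1152$ ($Z = \left(-8\right) \left(-144\right) = 1152$)
$K{\left(D,l \right)} = - \frac{D}{41} - \frac{l}{41}$ ($K{\left(D,l \right)} = \frac{D + l}{-41} = \left(D + l\right) \left(- \frac{1}{41}\right) = - \frac{D}{41} - \frac{l}{41}$)
$K{\left(216,Z \right)} - 23359 = \left(\left(- \frac{1}{41}\right) 216 - \frac{1152}{41}\right) - 23359 = \left(- \frac{216}{41} - \frac{1152}{41}\right) - 23359 = - \frac{1368}{41} - 23359 = - \frac{959087}{41}$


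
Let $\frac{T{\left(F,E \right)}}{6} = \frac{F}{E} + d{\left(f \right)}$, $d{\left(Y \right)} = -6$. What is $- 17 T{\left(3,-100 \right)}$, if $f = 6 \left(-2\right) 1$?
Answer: $\frac{30753}{50} \approx 615.06$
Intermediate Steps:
$f = -12$ ($f = \left(-12\right) 1 = -12$)
$T{\left(F,E \right)} = -36 + \frac{6 F}{E}$ ($T{\left(F,E \right)} = 6 \left(\frac{F}{E} - 6\right) = 6 \left(-6 + \frac{F}{E}\right) = -36 + \frac{6 F}{E}$)
$- 17 T{\left(3,-100 \right)} = - 17 \left(-36 + 6 \cdot 3 \frac{1}{-100}\right) = - 17 \left(-36 + 6 \cdot 3 \left(- \frac{1}{100}\right)\right) = - 17 \left(-36 - \frac{9}{50}\right) = \left(-17\right) \left(- \frac{1809}{50}\right) = \frac{30753}{50}$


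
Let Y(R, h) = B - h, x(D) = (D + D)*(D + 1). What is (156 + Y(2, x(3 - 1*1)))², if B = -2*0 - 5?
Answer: 19321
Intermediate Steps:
x(D) = 2*D*(1 + D) (x(D) = (2*D)*(1 + D) = 2*D*(1 + D))
B = -5 (B = 0 - 5 = -5)
Y(R, h) = -5 - h
(156 + Y(2, x(3 - 1*1)))² = (156 + (-5 - 2*(3 - 1*1)*(1 + (3 - 1*1))))² = (156 + (-5 - 2*(3 - 1)*(1 + (3 - 1))))² = (156 + (-5 - 2*2*(1 + 2)))² = (156 + (-5 - 2*2*3))² = (156 + (-5 - 1*12))² = (156 + (-5 - 12))² = (156 - 17)² = 139² = 19321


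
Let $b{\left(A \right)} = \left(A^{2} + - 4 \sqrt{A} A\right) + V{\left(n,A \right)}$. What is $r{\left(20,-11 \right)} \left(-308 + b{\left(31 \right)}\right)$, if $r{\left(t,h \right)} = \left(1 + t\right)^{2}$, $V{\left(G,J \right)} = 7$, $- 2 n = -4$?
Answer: $291060 - 54684 \sqrt{31} \approx -13408.0$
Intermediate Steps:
$n = 2$ ($n = \left(- \frac{1}{2}\right) \left(-4\right) = 2$)
$b{\left(A \right)} = 7 + A^{2} - 4 A^{\frac{3}{2}}$ ($b{\left(A \right)} = \left(A^{2} + - 4 \sqrt{A} A\right) + 7 = \left(A^{2} - 4 A^{\frac{3}{2}}\right) + 7 = 7 + A^{2} - 4 A^{\frac{3}{2}}$)
$r{\left(20,-11 \right)} \left(-308 + b{\left(31 \right)}\right) = \left(1 + 20\right)^{2} \left(-308 + \left(7 + 31^{2} - 4 \cdot 31^{\frac{3}{2}}\right)\right) = 21^{2} \left(-308 + \left(7 + 961 - 4 \cdot 31 \sqrt{31}\right)\right) = 441 \left(-308 + \left(7 + 961 - 124 \sqrt{31}\right)\right) = 441 \left(-308 + \left(968 - 124 \sqrt{31}\right)\right) = 441 \left(660 - 124 \sqrt{31}\right) = 291060 - 54684 \sqrt{31}$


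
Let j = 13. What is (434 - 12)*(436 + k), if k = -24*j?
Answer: 52328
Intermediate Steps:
k = -312 (k = -24*13 = -312)
(434 - 12)*(436 + k) = (434 - 12)*(436 - 312) = 422*124 = 52328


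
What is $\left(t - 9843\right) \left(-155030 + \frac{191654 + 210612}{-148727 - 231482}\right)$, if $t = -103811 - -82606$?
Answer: $\frac{1830099631385728}{380209} \approx 4.8134 \cdot 10^{9}$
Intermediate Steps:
$t = -21205$ ($t = -103811 + 82606 = -21205$)
$\left(t - 9843\right) \left(-155030 + \frac{191654 + 210612}{-148727 - 231482}\right) = \left(-21205 - 9843\right) \left(-155030 + \frac{191654 + 210612}{-148727 - 231482}\right) = - 31048 \left(-155030 + \frac{402266}{-380209}\right) = - 31048 \left(-155030 + 402266 \left(- \frac{1}{380209}\right)\right) = - 31048 \left(-155030 - \frac{402266}{380209}\right) = \left(-31048\right) \left(- \frac{58944203536}{380209}\right) = \frac{1830099631385728}{380209}$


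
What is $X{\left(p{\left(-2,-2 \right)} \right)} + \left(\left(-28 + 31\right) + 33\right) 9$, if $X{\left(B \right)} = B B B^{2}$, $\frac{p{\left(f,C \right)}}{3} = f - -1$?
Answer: $405$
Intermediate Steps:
$p{\left(f,C \right)} = 3 + 3 f$ ($p{\left(f,C \right)} = 3 \left(f - -1\right) = 3 \left(f + 1\right) = 3 \left(1 + f\right) = 3 + 3 f$)
$X{\left(B \right)} = B^{4}$ ($X{\left(B \right)} = B^{2} B^{2} = B^{4}$)
$X{\left(p{\left(-2,-2 \right)} \right)} + \left(\left(-28 + 31\right) + 33\right) 9 = \left(3 + 3 \left(-2\right)\right)^{4} + \left(\left(-28 + 31\right) + 33\right) 9 = \left(3 - 6\right)^{4} + \left(3 + 33\right) 9 = \left(-3\right)^{4} + 36 \cdot 9 = 81 + 324 = 405$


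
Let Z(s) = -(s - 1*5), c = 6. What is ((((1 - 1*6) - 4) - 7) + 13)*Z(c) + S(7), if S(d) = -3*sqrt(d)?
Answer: 3 - 3*sqrt(7) ≈ -4.9373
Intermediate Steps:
Z(s) = 5 - s (Z(s) = -(s - 5) = -(-5 + s) = 5 - s)
((((1 - 1*6) - 4) - 7) + 13)*Z(c) + S(7) = ((((1 - 1*6) - 4) - 7) + 13)*(5 - 1*6) - 3*sqrt(7) = ((((1 - 6) - 4) - 7) + 13)*(5 - 6) - 3*sqrt(7) = (((-5 - 4) - 7) + 13)*(-1) - 3*sqrt(7) = ((-9 - 7) + 13)*(-1) - 3*sqrt(7) = (-16 + 13)*(-1) - 3*sqrt(7) = -3*(-1) - 3*sqrt(7) = 3 - 3*sqrt(7)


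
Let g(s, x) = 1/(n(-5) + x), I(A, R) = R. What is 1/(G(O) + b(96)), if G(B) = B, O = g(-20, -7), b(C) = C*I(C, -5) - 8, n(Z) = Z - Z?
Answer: -7/3417 ≈ -0.0020486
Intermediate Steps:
n(Z) = 0
b(C) = -8 - 5*C (b(C) = C*(-5) - 8 = -5*C - 8 = -8 - 5*C)
g(s, x) = 1/x (g(s, x) = 1/(0 + x) = 1/x)
O = -⅐ (O = 1/(-7) = -⅐ ≈ -0.14286)
1/(G(O) + b(96)) = 1/(-⅐ + (-8 - 5*96)) = 1/(-⅐ + (-8 - 480)) = 1/(-⅐ - 488) = 1/(-3417/7) = -7/3417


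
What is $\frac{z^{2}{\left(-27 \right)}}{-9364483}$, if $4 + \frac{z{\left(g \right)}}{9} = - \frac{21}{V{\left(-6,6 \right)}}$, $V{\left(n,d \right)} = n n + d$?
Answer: $- \frac{6561}{37457932} \approx -0.00017516$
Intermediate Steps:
$V{\left(n,d \right)} = d + n^{2}$ ($V{\left(n,d \right)} = n^{2} + d = d + n^{2}$)
$z{\left(g \right)} = - \frac{81}{2}$ ($z{\left(g \right)} = -36 + 9 \left(- \frac{21}{6 + \left(-6\right)^{2}}\right) = -36 + 9 \left(- \frac{21}{6 + 36}\right) = -36 + 9 \left(- \frac{21}{42}\right) = -36 + 9 \left(\left(-21\right) \frac{1}{42}\right) = -36 + 9 \left(- \frac{1}{2}\right) = -36 - \frac{9}{2} = - \frac{81}{2}$)
$\frac{z^{2}{\left(-27 \right)}}{-9364483} = \frac{\left(- \frac{81}{2}\right)^{2}}{-9364483} = \frac{6561}{4} \left(- \frac{1}{9364483}\right) = - \frac{6561}{37457932}$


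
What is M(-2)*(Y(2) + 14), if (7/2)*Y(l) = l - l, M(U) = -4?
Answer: -56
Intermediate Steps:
Y(l) = 0 (Y(l) = 2*(l - l)/7 = (2/7)*0 = 0)
M(-2)*(Y(2) + 14) = -4*(0 + 14) = -4*14 = -56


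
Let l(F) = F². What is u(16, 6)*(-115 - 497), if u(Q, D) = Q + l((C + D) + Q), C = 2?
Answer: -362304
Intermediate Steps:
u(Q, D) = Q + (2 + D + Q)² (u(Q, D) = Q + ((2 + D) + Q)² = Q + (2 + D + Q)²)
u(16, 6)*(-115 - 497) = (16 + (2 + 6 + 16)²)*(-115 - 497) = (16 + 24²)*(-612) = (16 + 576)*(-612) = 592*(-612) = -362304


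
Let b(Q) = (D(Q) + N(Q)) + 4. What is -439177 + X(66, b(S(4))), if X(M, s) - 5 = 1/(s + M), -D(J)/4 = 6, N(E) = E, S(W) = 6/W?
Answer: -41721338/95 ≈ -4.3917e+5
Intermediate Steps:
D(J) = -24 (D(J) = -4*6 = -24)
b(Q) = -20 + Q (b(Q) = (-24 + Q) + 4 = -20 + Q)
X(M, s) = 5 + 1/(M + s) (X(M, s) = 5 + 1/(s + M) = 5 + 1/(M + s))
-439177 + X(66, b(S(4))) = -439177 + (1 + 5*66 + 5*(-20 + 6/4))/(66 + (-20 + 6/4)) = -439177 + (1 + 330 + 5*(-20 + 6*(1/4)))/(66 + (-20 + 6*(1/4))) = -439177 + (1 + 330 + 5*(-20 + 3/2))/(66 + (-20 + 3/2)) = -439177 + (1 + 330 + 5*(-37/2))/(66 - 37/2) = -439177 + (1 + 330 - 185/2)/(95/2) = -439177 + (2/95)*(477/2) = -439177 + 477/95 = -41721338/95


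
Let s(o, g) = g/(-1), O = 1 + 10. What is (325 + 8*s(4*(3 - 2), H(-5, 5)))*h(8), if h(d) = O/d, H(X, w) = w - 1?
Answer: 3223/8 ≈ 402.88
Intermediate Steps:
O = 11
H(X, w) = -1 + w
s(o, g) = -g (s(o, g) = g*(-1) = -g)
h(d) = 11/d
(325 + 8*s(4*(3 - 2), H(-5, 5)))*h(8) = (325 + 8*(-(-1 + 5)))*(11/8) = (325 + 8*(-1*4))*(11*(⅛)) = (325 + 8*(-4))*(11/8) = (325 - 32)*(11/8) = 293*(11/8) = 3223/8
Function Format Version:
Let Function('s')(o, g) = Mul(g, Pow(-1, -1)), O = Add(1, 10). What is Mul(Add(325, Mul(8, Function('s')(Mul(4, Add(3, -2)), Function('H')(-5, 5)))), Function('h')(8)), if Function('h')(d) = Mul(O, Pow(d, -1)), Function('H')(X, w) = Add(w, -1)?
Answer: Rational(3223, 8) ≈ 402.88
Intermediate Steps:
O = 11
Function('H')(X, w) = Add(-1, w)
Function('s')(o, g) = Mul(-1, g) (Function('s')(o, g) = Mul(g, -1) = Mul(-1, g))
Function('h')(d) = Mul(11, Pow(d, -1))
Mul(Add(325, Mul(8, Function('s')(Mul(4, Add(3, -2)), Function('H')(-5, 5)))), Function('h')(8)) = Mul(Add(325, Mul(8, Mul(-1, Add(-1, 5)))), Mul(11, Pow(8, -1))) = Mul(Add(325, Mul(8, Mul(-1, 4))), Mul(11, Rational(1, 8))) = Mul(Add(325, Mul(8, -4)), Rational(11, 8)) = Mul(Add(325, -32), Rational(11, 8)) = Mul(293, Rational(11, 8)) = Rational(3223, 8)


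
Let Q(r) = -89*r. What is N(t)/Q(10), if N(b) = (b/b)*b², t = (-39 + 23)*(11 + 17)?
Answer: -100352/445 ≈ -225.51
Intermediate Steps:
t = -448 (t = -16*28 = -448)
N(b) = b² (N(b) = 1*b² = b²)
N(t)/Q(10) = (-448)²/((-89*10)) = 200704/(-890) = 200704*(-1/890) = -100352/445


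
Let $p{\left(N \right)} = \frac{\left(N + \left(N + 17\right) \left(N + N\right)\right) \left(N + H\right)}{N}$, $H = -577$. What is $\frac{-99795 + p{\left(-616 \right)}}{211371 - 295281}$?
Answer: $- \frac{221371}{13985} \approx -15.829$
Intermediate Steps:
$p{\left(N \right)} = \frac{\left(-577 + N\right) \left(N + 2 N \left(17 + N\right)\right)}{N}$ ($p{\left(N \right)} = \frac{\left(N + \left(N + 17\right) \left(N + N\right)\right) \left(N - 577\right)}{N} = \frac{\left(N + \left(17 + N\right) 2 N\right) \left(-577 + N\right)}{N} = \frac{\left(N + 2 N \left(17 + N\right)\right) \left(-577 + N\right)}{N} = \frac{\left(-577 + N\right) \left(N + 2 N \left(17 + N\right)\right)}{N}$)
$\frac{-99795 + p{\left(-616 \right)}}{211371 - 295281} = \frac{-99795 - \left(-669109 - 758912\right)}{211371 - 295281} = \frac{-99795 + \left(-20195 + 689304 + 2 \cdot 379456\right)}{-83910} = \left(-99795 + \left(-20195 + 689304 + 758912\right)\right) \left(- \frac{1}{83910}\right) = \left(-99795 + 1428021\right) \left(- \frac{1}{83910}\right) = 1328226 \left(- \frac{1}{83910}\right) = - \frac{221371}{13985}$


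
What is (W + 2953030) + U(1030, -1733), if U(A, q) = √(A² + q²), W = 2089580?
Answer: 5042610 + √4064189 ≈ 5.0446e+6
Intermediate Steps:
(W + 2953030) + U(1030, -1733) = (2089580 + 2953030) + √(1030² + (-1733)²) = 5042610 + √(1060900 + 3003289) = 5042610 + √4064189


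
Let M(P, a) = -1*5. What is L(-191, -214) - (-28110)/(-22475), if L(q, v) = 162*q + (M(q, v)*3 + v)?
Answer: -140119267/4495 ≈ -31172.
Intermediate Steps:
M(P, a) = -5
L(q, v) = -15 + v + 162*q (L(q, v) = 162*q + (-5*3 + v) = 162*q + (-15 + v) = -15 + v + 162*q)
L(-191, -214) - (-28110)/(-22475) = (-15 - 214 + 162*(-191)) - (-28110)/(-22475) = (-15 - 214 - 30942) - (-28110)*(-1)/22475 = -31171 - 1*5622/4495 = -31171 - 5622/4495 = -140119267/4495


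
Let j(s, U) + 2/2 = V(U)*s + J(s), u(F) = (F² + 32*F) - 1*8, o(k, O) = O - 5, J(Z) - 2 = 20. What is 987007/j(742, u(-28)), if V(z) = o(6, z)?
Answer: -141001/13247 ≈ -10.644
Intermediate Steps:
J(Z) = 22 (J(Z) = 2 + 20 = 22)
o(k, O) = -5 + O
V(z) = -5 + z
u(F) = -8 + F² + 32*F (u(F) = (F² + 32*F) - 8 = -8 + F² + 32*F)
j(s, U) = 21 + s*(-5 + U) (j(s, U) = -1 + ((-5 + U)*s + 22) = -1 + (s*(-5 + U) + 22) = -1 + (22 + s*(-5 + U)) = 21 + s*(-5 + U))
987007/j(742, u(-28)) = 987007/(21 + 742*(-5 + (-8 + (-28)² + 32*(-28)))) = 987007/(21 + 742*(-5 + (-8 + 784 - 896))) = 987007/(21 + 742*(-5 - 120)) = 987007/(21 + 742*(-125)) = 987007/(21 - 92750) = 987007/(-92729) = 987007*(-1/92729) = -141001/13247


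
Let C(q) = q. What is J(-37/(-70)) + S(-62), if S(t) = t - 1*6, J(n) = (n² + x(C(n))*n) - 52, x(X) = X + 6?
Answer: -284861/2450 ≈ -116.27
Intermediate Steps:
x(X) = 6 + X
J(n) = -52 + n² + n*(6 + n) (J(n) = (n² + (6 + n)*n) - 52 = (n² + n*(6 + n)) - 52 = -52 + n² + n*(6 + n))
S(t) = -6 + t (S(t) = t - 6 = -6 + t)
J(-37/(-70)) + S(-62) = (-52 + (-37/(-70))² + (-37/(-70))*(6 - 37/(-70))) + (-6 - 62) = (-52 + (-37*(-1/70))² + (-37*(-1/70))*(6 - 37*(-1/70))) - 68 = (-52 + (37/70)² + 37*(6 + 37/70)/70) - 68 = (-52 + 1369/4900 + (37/70)*(457/70)) - 68 = (-52 + 1369/4900 + 16909/4900) - 68 = -118261/2450 - 68 = -284861/2450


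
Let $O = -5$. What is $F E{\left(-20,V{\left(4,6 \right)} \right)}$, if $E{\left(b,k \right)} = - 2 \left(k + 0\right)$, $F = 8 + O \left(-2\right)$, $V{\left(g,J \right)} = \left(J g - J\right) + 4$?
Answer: $-792$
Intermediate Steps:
$V{\left(g,J \right)} = 4 - J + J g$ ($V{\left(g,J \right)} = \left(- J + J g\right) + 4 = 4 - J + J g$)
$F = 18$ ($F = 8 - -10 = 8 + 10 = 18$)
$E{\left(b,k \right)} = - 2 k$
$F E{\left(-20,V{\left(4,6 \right)} \right)} = 18 \left(- 2 \left(4 - 6 + 6 \cdot 4\right)\right) = 18 \left(- 2 \left(4 - 6 + 24\right)\right) = 18 \left(\left(-2\right) 22\right) = 18 \left(-44\right) = -792$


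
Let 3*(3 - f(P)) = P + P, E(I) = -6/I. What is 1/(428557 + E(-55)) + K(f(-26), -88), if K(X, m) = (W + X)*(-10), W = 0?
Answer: -14378090845/70711923 ≈ -203.33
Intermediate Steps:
E(I) = -6/I
f(P) = 3 - 2*P/3 (f(P) = 3 - (P + P)/3 = 3 - 2*P/3)
K(X, m) = -10*X (K(X, m) = (0 + X)*(-10) = X*(-10) = -10*X)
1/(428557 + E(-55)) + K(f(-26), -88) = 1/(428557 - 6/(-55)) - 10*(3 - ⅔*(-26)) = 1/(428557 - 6*(-1/55)) - 10*(3 + 52/3) = 1/(428557 + 6/55) - 10*61/3 = 1/(23570641/55) - 610/3 = 55/23570641 - 610/3 = -14378090845/70711923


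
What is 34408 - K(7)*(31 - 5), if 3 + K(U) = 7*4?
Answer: 33758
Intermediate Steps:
K(U) = 25 (K(U) = -3 + 7*4 = -3 + 28 = 25)
34408 - K(7)*(31 - 5) = 34408 - 25*(31 - 5) = 34408 - 25*26 = 34408 - 1*650 = 34408 - 650 = 33758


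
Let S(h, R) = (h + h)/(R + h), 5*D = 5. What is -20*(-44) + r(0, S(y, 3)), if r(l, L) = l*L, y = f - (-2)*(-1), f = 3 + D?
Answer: 880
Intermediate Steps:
D = 1 (D = (⅕)*5 = 1)
f = 4 (f = 3 + 1 = 4)
y = 2 (y = 4 - (-2)*(-1) = 4 - 1*2 = 4 - 2 = 2)
S(h, R) = 2*h/(R + h) (S(h, R) = (2*h)/(R + h) = 2*h/(R + h))
r(l, L) = L*l
-20*(-44) + r(0, S(y, 3)) = -20*(-44) + (2*2/(3 + 2))*0 = 880 + (2*2/5)*0 = 880 + (2*2*(⅕))*0 = 880 + (⅘)*0 = 880 + 0 = 880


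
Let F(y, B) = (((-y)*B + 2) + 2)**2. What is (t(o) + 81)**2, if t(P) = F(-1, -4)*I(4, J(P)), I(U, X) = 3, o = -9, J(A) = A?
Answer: 6561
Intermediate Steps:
F(y, B) = (4 - B*y)**2 (F(y, B) = ((-B*y + 2) + 2)**2 = ((2 - B*y) + 2)**2 = (4 - B*y)**2)
t(P) = 0 (t(P) = (-4 - 4*(-1))**2*3 = (-4 + 4)**2*3 = 0**2*3 = 0*3 = 0)
(t(o) + 81)**2 = (0 + 81)**2 = 81**2 = 6561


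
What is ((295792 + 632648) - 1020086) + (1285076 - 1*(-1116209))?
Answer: 2309639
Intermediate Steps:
((295792 + 632648) - 1020086) + (1285076 - 1*(-1116209)) = (928440 - 1020086) + (1285076 + 1116209) = -91646 + 2401285 = 2309639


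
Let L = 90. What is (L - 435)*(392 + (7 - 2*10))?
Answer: -130755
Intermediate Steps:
(L - 435)*(392 + (7 - 2*10)) = (90 - 435)*(392 + (7 - 2*10)) = -345*(392 + (7 - 20)) = -345*(392 - 13) = -345*379 = -130755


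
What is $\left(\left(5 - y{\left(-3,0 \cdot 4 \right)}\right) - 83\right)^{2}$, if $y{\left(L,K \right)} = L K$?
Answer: $6084$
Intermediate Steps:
$y{\left(L,K \right)} = K L$
$\left(\left(5 - y{\left(-3,0 \cdot 4 \right)}\right) - 83\right)^{2} = \left(\left(5 - 0 \cdot 4 \left(-3\right)\right) - 83\right)^{2} = \left(\left(5 - 0 \left(-3\right)\right) - 83\right)^{2} = \left(\left(5 - 0\right) - 83\right)^{2} = \left(\left(5 + 0\right) - 83\right)^{2} = \left(5 - 83\right)^{2} = \left(-78\right)^{2} = 6084$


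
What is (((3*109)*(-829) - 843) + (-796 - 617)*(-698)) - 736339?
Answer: -21991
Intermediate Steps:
(((3*109)*(-829) - 843) + (-796 - 617)*(-698)) - 736339 = ((327*(-829) - 843) - 1413*(-698)) - 736339 = ((-271083 - 843) + 986274) - 736339 = (-271926 + 986274) - 736339 = 714348 - 736339 = -21991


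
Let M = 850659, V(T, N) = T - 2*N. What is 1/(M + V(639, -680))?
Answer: 1/852658 ≈ 1.1728e-6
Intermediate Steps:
1/(M + V(639, -680)) = 1/(850659 + (639 - 2*(-680))) = 1/(850659 + (639 + 1360)) = 1/(850659 + 1999) = 1/852658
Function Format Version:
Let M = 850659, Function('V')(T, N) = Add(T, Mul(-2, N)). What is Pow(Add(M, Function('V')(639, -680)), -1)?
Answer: Rational(1, 852658) ≈ 1.1728e-6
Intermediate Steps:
Pow(Add(M, Function('V')(639, -680)), -1) = Pow(Add(850659, Add(639, Mul(-2, -680))), -1) = Pow(Add(850659, Add(639, 1360)), -1) = Pow(Add(850659, 1999), -1) = Pow(852658, -1) = Rational(1, 852658)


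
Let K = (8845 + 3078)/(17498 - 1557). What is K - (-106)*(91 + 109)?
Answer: 337961123/15941 ≈ 21201.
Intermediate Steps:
K = 11923/15941 ≈ 0.74795
K - (-106)*(91 + 109) = 11923/15941 - (-106)*(91 + 109) = 11923/15941 - (-106)*200 = 11923/15941 - 1*(-21200) = 11923/15941 + 21200 = 337961123/15941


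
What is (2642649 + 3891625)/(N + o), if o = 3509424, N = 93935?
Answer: 6534274/3603359 ≈ 1.8134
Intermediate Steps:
(2642649 + 3891625)/(N + o) = (2642649 + 3891625)/(93935 + 3509424) = 6534274/3603359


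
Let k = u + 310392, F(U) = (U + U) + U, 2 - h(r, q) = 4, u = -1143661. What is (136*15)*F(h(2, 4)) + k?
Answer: -845509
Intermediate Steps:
h(r, q) = -2 (h(r, q) = 2 - 1*4 = 2 - 4 = -2)
F(U) = 3*U (F(U) = 2*U + U = 3*U)
k = -833269 (k = -1143661 + 310392 = -833269)
(136*15)*F(h(2, 4)) + k = (136*15)*(3*(-2)) - 833269 = 2040*(-6) - 833269 = -12240 - 833269 = -845509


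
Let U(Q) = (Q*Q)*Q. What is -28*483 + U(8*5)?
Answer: 50476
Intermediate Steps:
U(Q) = Q**3 (U(Q) = Q**2*Q = Q**3)
-28*483 + U(8*5) = -28*483 + (8*5)**3 = -13524 + 40**3 = -13524 + 64000 = 50476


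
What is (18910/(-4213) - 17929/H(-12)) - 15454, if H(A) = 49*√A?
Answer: -65126612/4213 + 17929*I*√3/294 ≈ -15458.0 + 105.63*I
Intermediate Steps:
(18910/(-4213) - 17929/H(-12)) - 15454 = (18910/(-4213) - 17929*(-I*√3/294)) - 15454 = (18910*(-1/4213) - 17929*(-I*√3/294)) - 15454 = (-18910/4213 - 17929*(-I*√3/294)) - 15454 = (-18910/4213 - (-17929)*I*√3/294) - 15454 = (-18910/4213 + 17929*I*√3/294) - 15454 = -65126612/4213 + 17929*I*√3/294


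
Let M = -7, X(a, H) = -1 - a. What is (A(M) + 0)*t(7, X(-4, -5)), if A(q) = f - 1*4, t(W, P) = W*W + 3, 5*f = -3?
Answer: -1196/5 ≈ -239.20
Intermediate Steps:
f = -3/5 (f = (1/5)*(-3) = -3/5 ≈ -0.60000)
t(W, P) = 3 + W**2 (t(W, P) = W**2 + 3 = 3 + W**2)
A(q) = -23/5 (A(q) = -3/5 - 1*4 = -3/5 - 4 = -23/5)
(A(M) + 0)*t(7, X(-4, -5)) = (-23/5 + 0)*(3 + 7**2) = -23*(3 + 49)/5 = -23/5*52 = -1196/5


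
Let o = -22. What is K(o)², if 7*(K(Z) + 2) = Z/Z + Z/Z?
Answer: 144/49 ≈ 2.9388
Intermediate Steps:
K(Z) = -12/7 (K(Z) = -2 + (Z/Z + Z/Z)/7 = -2 + (1 + 1)/7 = -2 + (⅐)*2 = -2 + 2/7 = -12/7)
K(o)² = (-12/7)² = 144/49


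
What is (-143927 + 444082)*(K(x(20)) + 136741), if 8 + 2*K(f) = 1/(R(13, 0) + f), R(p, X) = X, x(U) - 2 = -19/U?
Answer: 861891180485/21 ≈ 4.1042e+10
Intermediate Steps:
x(U) = 2 - 19/U
K(f) = -4 + 1/(2*f) (K(f) = -4 + 1/(2*(0 + f)) = -4 + 1/(2*f))
(-143927 + 444082)*(K(x(20)) + 136741) = (-143927 + 444082)*((-4 + 1/(2*(2 - 19/20))) + 136741) = 300155*((-4 + 1/(2*(2 - 19*1/20))) + 136741) = 300155*((-4 + 1/(2*(2 - 19/20))) + 136741) = 300155*((-4 + 1/(2*(21/20))) + 136741) = 300155*((-4 + (½)*(20/21)) + 136741) = 300155*((-4 + 10/21) + 136741) = 300155*(-74/21 + 136741) = 300155*(2871487/21) = 861891180485/21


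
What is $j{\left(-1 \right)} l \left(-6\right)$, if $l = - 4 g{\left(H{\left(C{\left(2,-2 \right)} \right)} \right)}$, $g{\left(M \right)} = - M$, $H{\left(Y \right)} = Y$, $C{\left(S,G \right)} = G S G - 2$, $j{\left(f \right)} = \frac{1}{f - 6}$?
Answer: $\frac{144}{7} \approx 20.571$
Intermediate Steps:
$j{\left(f \right)} = \frac{1}{-6 + f}$
$C{\left(S,G \right)} = -2 + S G^{2}$ ($C{\left(S,G \right)} = S G^{2} - 2 = -2 + S G^{2}$)
$l = 24$ ($l = - 4 \left(- (-2 + 2 \left(-2\right)^{2})\right) = - 4 \left(- (-2 + 2 \cdot 4)\right) = - 4 \left(- (-2 + 8)\right) = - 4 \left(\left(-1\right) 6\right) = \left(-4\right) \left(-6\right) = 24$)
$j{\left(-1 \right)} l \left(-6\right) = \frac{1}{-6 - 1} \cdot 24 \left(-6\right) = \frac{1}{-7} \cdot 24 \left(-6\right) = \left(- \frac{1}{7}\right) 24 \left(-6\right) = \left(- \frac{24}{7}\right) \left(-6\right) = \frac{144}{7}$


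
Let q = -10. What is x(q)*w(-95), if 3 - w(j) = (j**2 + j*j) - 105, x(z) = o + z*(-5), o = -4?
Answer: -825332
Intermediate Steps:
x(z) = -4 - 5*z (x(z) = -4 + z*(-5) = -4 - 5*z)
w(j) = 108 - 2*j**2 (w(j) = 3 - ((j**2 + j*j) - 105) = 3 - ((j**2 + j**2) - 105) = 3 - (2*j**2 - 105) = 3 - (-105 + 2*j**2) = 3 + (105 - 2*j**2) = 108 - 2*j**2)
x(q)*w(-95) = (-4 - 5*(-10))*(108 - 2*(-95)**2) = (-4 + 50)*(108 - 2*9025) = 46*(108 - 18050) = 46*(-17942) = -825332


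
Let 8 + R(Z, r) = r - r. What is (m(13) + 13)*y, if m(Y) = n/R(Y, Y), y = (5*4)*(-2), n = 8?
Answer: -480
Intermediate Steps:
R(Z, r) = -8 (R(Z, r) = -8 + (r - r) = -8 + 0 = -8)
y = -40 (y = 20*(-2) = -40)
m(Y) = -1 (m(Y) = 8/(-8) = 8*(-⅛) = -1)
(m(13) + 13)*y = (-1 + 13)*(-40) = 12*(-40) = -480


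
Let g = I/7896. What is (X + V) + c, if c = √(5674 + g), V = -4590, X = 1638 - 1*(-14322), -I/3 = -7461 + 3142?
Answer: 11370 + √200599854/188 ≈ 11445.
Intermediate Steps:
I = 12957 (I = -3*(-7461 + 3142) = -3*(-4319) = 12957)
X = 15960 (X = 1638 + 14322 = 15960)
g = 617/376 (g = 12957/7896 = 12957*(1/7896) = 617/376 ≈ 1.6410)
c = √200599854/188 (c = √(5674 + 617/376) = √(2134041/376) = √200599854/188 ≈ 75.337)
(X + V) + c = (15960 - 4590) + √200599854/188 = 11370 + √200599854/188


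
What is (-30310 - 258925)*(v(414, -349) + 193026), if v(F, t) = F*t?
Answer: -14039466900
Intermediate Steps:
(-30310 - 258925)*(v(414, -349) + 193026) = (-30310 - 258925)*(414*(-349) + 193026) = -289235*(-144486 + 193026) = -289235*48540 = -14039466900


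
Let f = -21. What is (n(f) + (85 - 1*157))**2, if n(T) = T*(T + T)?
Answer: 656100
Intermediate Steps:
n(T) = 2*T**2 (n(T) = T*(2*T) = 2*T**2)
(n(f) + (85 - 1*157))**2 = (2*(-21)**2 + (85 - 1*157))**2 = (2*441 + (85 - 157))**2 = (882 - 72)**2 = 810**2 = 656100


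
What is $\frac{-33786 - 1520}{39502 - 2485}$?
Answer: $- \frac{35306}{37017} \approx -0.95378$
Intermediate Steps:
$\frac{-33786 - 1520}{39502 - 2485} = \frac{-33786 - 1520}{37017} = \left(-35306\right) \frac{1}{37017} = - \frac{35306}{37017}$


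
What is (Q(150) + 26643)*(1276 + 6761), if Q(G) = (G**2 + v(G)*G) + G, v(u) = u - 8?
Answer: 567355941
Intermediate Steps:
v(u) = -8 + u
Q(G) = G + G**2 + G*(-8 + G) (Q(G) = (G**2 + (-8 + G)*G) + G = (G**2 + G*(-8 + G)) + G = G + G**2 + G*(-8 + G))
(Q(150) + 26643)*(1276 + 6761) = (150*(-7 + 2*150) + 26643)*(1276 + 6761) = (150*(-7 + 300) + 26643)*8037 = (150*293 + 26643)*8037 = (43950 + 26643)*8037 = 70593*8037 = 567355941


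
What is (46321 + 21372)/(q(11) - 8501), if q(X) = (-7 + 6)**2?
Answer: -67693/8500 ≈ -7.9639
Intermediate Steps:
q(X) = 1 (q(X) = (-1)**2 = 1)
(46321 + 21372)/(q(11) - 8501) = (46321 + 21372)/(1 - 8501) = 67693/(-8500) = 67693*(-1/8500) = -67693/8500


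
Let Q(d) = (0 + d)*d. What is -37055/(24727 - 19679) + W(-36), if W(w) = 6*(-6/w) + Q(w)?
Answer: 6510201/5048 ≈ 1289.7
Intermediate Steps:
Q(d) = d**2 (Q(d) = d*d = d**2)
W(w) = w**2 - 36/w (W(w) = 6*(-6/w) + w**2 = -36/w + w**2 = w**2 - 36/w)
-37055/(24727 - 19679) + W(-36) = -37055/(24727 - 19679) + (-36 + (-36)**3)/(-36) = -37055/5048 - (-36 - 46656)/36 = -37055*1/5048 - 1/36*(-46692) = -37055/5048 + 1297 = 6510201/5048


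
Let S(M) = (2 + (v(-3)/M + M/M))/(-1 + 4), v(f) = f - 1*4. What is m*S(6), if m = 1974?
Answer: 3619/3 ≈ 1206.3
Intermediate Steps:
v(f) = -4 + f (v(f) = f - 4 = -4 + f)
S(M) = 1 - 7/(3*M) (S(M) = (2 + ((-4 - 3)/M + M/M))/(-1 + 4) = (2 + (-7/M + 1))/3 = (2 + (1 - 7/M))*(⅓) = (3 - 7/M)*(⅓) = 1 - 7/(3*M))
m*S(6) = 1974*((-7/3 + 6)/6) = 1974*((⅙)*(11/3)) = 1974*(11/18) = 3619/3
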